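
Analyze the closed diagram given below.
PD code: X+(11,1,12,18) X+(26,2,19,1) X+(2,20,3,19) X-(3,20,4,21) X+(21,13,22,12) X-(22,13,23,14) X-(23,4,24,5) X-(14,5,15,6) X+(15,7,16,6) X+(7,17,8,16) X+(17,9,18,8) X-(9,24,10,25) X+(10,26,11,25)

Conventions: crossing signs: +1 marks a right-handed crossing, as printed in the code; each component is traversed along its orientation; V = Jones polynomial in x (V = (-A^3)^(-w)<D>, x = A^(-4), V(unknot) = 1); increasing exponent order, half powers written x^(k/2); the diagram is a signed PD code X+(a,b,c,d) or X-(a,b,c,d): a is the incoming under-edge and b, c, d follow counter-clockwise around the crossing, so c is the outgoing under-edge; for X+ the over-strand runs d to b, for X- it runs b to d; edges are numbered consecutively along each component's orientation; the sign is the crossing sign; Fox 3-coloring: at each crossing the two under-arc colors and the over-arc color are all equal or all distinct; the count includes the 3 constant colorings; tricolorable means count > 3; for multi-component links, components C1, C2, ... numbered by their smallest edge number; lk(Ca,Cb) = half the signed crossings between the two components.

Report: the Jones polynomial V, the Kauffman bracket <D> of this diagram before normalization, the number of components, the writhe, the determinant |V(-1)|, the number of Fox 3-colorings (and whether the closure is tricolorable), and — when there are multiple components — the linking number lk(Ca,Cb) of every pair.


Jones polynomial: V(x) = -x^(1/2) - x^(3/2) - x^(5/2) + x^(9/2)
<D> = -A^-9 + A^-1 + A^3 + A^7; writhe +3
components 2, writhe +3 (13 crossings)
linking number lk(C1,C2) = 0
3-colorings: 27 of 3^13, det 0 — tricolorable
note: the span of V is 4, within the link bound 13 + 2 - 1


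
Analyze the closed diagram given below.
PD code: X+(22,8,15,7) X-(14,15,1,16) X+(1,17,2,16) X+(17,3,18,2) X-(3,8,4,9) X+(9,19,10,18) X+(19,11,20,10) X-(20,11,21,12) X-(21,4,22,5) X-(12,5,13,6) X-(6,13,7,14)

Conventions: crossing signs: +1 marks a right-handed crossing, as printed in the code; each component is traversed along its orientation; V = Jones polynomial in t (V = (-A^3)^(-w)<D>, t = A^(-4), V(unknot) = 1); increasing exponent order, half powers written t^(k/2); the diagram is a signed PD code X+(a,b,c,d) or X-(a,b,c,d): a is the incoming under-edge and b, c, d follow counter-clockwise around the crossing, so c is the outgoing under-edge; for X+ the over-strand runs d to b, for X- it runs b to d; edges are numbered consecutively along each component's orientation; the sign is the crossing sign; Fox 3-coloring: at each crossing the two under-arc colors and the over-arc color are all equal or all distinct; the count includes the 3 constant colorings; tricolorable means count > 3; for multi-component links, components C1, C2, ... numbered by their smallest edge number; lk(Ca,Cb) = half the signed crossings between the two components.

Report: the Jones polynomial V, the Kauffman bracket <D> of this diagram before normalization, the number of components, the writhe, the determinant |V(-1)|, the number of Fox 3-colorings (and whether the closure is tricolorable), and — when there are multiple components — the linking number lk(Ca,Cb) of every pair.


V(t) = t^(-7/2) - t^(-5/2) + t^(-3/2) - 2t^(-1/2) - t^(3/2)
bracket: A^-9 + 2A^-1 - A^3 + A^7 - A^11, w = -1
2 components, writhe -1, over 11 crossings
lk(C1,C2) = +1
det 6, colorings 9 of 3^11 — tricolorable
observation: w = -1 (over 11 crossings) is diagram-only; (-A^3)^(1) removes it from V


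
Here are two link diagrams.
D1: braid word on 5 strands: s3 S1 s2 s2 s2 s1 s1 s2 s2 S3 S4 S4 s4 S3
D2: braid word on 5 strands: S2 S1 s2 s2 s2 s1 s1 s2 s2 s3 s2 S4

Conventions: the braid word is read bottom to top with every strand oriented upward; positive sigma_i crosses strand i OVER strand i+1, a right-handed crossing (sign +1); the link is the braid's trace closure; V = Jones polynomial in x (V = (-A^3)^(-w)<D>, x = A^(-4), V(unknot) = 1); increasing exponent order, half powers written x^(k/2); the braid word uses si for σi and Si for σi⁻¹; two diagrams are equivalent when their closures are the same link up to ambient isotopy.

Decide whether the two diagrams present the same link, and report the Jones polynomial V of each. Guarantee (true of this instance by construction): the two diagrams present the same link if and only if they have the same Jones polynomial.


same link: yes
V(D1) = x^2 - x^3 + 3x^4 - 3x^5 + 3x^6 - 3x^7 + 2x^8 - x^9  [14 crossings, <D> = -A^-24 + 2A^-20 - 3A^-16 + 3A^-12 - 3A^-8 + 3A^-4 - 1 + A^4, w = +4]
D2 (bracket -A^-18 + 2A^-14 - 3A^-10 + 3A^-6 - 3A^-2 + 3A^2 - A^6 + A^10; 12 crossings at w = +6): V = x^2 - x^3 + 3x^4 - 3x^5 + 3x^6 - 3x^7 + 2x^8 - x^9
note: Markov moves rewrite D1 (14 crossings) into D2 (12)


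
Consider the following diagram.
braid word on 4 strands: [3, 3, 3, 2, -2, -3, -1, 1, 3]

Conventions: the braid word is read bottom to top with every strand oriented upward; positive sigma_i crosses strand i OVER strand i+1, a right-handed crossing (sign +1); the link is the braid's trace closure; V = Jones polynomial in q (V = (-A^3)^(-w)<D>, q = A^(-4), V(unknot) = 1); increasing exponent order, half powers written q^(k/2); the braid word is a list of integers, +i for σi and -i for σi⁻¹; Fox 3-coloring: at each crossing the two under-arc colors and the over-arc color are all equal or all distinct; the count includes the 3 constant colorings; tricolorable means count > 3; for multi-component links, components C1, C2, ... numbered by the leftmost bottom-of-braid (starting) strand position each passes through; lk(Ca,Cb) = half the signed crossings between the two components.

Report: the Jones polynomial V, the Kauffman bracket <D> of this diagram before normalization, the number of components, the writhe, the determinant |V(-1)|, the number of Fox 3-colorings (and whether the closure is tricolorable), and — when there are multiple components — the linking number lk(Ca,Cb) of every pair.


V(q) = 1 + 2q + 2q^2 + q^3 - q^4 - q^5
bracket: A^-11 + A^-7 - A^-3 - 2A - 2A^5 - A^9, w = +3
3 components, writhe +3, over 9 crossings
lk(C1,C2) = 0
linking number lk(C1,C3) = 0
lk(C2,C3): 0
det 0, colorings 81 of 3^10 — tricolorable
observation: the word shrinks to σ3 σ3 σ3 after cancelling


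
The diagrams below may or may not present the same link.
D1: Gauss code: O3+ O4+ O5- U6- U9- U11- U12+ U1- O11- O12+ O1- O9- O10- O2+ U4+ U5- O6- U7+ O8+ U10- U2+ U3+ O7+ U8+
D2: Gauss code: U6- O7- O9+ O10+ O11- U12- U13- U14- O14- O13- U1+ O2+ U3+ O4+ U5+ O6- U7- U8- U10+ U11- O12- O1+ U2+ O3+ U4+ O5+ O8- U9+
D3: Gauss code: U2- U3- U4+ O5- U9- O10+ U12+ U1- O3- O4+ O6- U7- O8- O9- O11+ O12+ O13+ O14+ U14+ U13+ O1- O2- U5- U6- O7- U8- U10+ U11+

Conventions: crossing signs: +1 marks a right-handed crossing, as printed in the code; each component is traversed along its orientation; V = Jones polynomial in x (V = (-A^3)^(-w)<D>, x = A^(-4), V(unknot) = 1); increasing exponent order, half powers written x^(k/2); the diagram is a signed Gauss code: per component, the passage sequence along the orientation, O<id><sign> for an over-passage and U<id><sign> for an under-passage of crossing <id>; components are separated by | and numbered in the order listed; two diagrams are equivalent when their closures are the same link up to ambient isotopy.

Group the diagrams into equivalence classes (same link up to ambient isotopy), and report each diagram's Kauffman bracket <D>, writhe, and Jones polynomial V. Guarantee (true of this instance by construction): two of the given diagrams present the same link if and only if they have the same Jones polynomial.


equivalence classes: {D1} | {D2} | {D3}
D1 (bracket -A^-16 + A^-12 + A^-4; 12 crossings at w = 0): V = x + x^3 - x^4
V(D2) = x^-1 - 1 + 2x - 2x^2 + 2x^3 - 2x^4 + x^5  [14 crossings, <D> = A^-20 - 2A^-16 + 2A^-12 - 2A^-8 + 2A^-4 - 1 + A^4, w = 0]
V(D3) = -x^-6 + x^-5 - x^-4 + 2x^-3 - x^-2 + x^-1  [14 crossings, <D> = A^-2 - A^2 + 2A^6 - A^10 + A^14 - A^18, w = -2]
key observation: comparing 3 Jones polynomials yields 3 groups


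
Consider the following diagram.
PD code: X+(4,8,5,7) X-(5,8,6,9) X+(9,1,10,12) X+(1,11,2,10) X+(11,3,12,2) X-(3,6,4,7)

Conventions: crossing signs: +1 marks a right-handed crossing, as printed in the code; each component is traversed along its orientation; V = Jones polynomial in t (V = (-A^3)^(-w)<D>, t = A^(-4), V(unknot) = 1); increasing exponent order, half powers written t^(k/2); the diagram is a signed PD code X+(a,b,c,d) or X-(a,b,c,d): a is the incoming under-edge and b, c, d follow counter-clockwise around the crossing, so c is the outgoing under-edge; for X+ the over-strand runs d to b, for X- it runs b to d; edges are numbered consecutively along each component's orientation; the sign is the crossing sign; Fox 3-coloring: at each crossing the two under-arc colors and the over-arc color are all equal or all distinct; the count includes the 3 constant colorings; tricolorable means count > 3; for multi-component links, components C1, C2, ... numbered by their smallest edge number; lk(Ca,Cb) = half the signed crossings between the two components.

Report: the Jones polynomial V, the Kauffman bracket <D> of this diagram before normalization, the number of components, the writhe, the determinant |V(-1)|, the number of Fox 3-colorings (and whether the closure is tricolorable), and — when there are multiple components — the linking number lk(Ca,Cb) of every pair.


V(t) = t + t^3 - t^4
bracket: -A^-10 + A^-6 + A^2, w = +2
1 component, writhe +2, over 6 crossings
det 3, colorings 9 of 3^6 — tricolorable
observation: det 3 = |V(-1)|; divisible by 3, so tricolorable


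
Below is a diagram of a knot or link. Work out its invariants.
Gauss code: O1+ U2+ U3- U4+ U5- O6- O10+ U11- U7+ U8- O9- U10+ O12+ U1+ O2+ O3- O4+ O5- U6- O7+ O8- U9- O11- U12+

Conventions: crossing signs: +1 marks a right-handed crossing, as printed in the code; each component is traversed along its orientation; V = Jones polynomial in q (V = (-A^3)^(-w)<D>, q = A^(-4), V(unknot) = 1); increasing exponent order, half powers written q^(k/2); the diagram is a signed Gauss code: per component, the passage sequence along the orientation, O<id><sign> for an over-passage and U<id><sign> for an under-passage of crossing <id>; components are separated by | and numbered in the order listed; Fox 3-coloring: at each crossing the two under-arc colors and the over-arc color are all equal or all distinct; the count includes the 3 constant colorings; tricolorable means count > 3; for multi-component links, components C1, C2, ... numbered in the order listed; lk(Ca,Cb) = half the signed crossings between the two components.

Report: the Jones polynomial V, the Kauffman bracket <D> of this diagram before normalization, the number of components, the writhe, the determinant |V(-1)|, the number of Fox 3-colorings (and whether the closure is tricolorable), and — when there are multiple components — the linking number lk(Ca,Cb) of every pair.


V = q^-2 - q^-1 + 1 - q + q^2
<D> = A^-8 - A^-4 + 1 - A^4 + A^8 (w = 0)
1 component over 12 crossings, w = 0
3 Fox colorings among 3^12, |V(-1)| = 5: not tricolorable
why: |V(-1)| = 5: so not tricolorable, since 3 does not divide 5


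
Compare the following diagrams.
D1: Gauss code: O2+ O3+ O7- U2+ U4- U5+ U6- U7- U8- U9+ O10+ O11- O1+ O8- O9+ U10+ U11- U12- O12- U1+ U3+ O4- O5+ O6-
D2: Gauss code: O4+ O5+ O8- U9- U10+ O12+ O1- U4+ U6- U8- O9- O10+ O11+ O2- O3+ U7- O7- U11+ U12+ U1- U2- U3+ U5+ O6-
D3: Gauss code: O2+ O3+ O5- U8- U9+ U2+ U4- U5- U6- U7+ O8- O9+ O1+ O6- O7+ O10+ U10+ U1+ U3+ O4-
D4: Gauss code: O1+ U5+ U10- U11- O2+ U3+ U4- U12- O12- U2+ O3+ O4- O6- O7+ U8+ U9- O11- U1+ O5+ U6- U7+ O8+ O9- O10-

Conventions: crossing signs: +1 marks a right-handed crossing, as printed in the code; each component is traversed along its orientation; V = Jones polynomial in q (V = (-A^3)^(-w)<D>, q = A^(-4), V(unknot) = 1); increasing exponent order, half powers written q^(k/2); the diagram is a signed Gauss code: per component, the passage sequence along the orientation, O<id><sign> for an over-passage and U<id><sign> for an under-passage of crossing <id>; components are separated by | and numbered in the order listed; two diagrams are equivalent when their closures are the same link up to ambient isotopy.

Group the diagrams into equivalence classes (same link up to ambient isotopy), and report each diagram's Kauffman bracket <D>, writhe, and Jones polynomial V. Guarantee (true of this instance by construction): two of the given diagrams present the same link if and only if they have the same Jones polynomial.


classes: {D1, D2, D3, D4}
V(D1) = 1  [12 crossings, <D> = 1, w = 0]
V(D2) = 1  [12 crossings, <D> = 1, w = 0]
V(D3) = 1  [10 crossings, <D> = A^6, w = +2]
D4 (bracket 1; 12 crossings at w = 0): V = 1
insight: all 4 diagrams share one V(q), hence one class


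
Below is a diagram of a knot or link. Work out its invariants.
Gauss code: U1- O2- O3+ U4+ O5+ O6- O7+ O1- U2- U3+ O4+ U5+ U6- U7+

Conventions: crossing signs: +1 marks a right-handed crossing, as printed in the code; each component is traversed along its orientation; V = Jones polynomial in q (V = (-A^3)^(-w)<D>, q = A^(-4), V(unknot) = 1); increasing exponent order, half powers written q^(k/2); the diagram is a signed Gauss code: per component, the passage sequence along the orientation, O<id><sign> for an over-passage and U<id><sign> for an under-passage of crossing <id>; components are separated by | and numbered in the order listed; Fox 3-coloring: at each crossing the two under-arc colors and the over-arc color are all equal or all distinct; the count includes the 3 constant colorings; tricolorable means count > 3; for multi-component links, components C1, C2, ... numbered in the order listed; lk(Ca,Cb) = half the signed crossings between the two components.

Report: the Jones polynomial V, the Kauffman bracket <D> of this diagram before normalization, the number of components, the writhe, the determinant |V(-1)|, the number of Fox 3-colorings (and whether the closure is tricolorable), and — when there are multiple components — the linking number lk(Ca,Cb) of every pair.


V(q) = 1
bracket: -A^3, w = +1
1 component, writhe +1, over 7 crossings
det 1, colorings 3 of 3^7 — not tricolorable
observation: |V(-1)| = 1: so not tricolorable, since 3 does not divide 1


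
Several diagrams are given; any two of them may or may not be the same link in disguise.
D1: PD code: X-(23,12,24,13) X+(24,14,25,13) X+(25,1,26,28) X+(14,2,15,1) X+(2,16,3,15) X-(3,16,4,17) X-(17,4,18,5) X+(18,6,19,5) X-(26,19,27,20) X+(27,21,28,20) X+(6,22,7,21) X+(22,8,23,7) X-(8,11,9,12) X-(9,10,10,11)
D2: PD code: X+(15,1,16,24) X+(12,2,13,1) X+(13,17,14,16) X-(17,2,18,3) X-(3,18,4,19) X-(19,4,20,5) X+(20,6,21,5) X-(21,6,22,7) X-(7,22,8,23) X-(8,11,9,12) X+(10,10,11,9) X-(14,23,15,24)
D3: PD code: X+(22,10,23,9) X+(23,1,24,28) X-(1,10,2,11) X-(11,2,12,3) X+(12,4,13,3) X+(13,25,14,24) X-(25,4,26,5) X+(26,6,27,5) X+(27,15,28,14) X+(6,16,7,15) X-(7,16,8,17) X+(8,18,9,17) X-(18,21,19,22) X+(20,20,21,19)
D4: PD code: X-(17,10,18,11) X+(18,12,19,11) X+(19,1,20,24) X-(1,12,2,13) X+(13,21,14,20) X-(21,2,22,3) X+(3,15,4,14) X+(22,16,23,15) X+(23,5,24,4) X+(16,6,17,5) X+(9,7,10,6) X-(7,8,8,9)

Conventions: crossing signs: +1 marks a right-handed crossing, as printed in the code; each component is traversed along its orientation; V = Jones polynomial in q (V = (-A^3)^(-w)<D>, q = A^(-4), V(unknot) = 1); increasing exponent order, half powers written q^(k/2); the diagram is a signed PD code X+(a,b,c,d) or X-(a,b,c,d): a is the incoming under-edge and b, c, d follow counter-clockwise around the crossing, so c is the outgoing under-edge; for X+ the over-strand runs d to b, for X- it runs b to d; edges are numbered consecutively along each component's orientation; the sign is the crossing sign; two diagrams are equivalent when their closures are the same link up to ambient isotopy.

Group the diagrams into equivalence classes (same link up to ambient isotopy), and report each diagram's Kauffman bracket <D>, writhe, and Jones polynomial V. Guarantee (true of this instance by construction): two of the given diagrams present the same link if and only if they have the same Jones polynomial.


classes: {D1} | {D2} | {D3, D4}
V(D1) = q + q^3 - q^4  [14 crossings, <D> = -A^-10 + A^-6 + A^2, w = +2]
V(D2) = -q^-4 + q^-3 + q^-1  (w -2, c 12, <D> = A^-2 + A^6 - A^10)
V(D3) = q - q^2 + 2q^3 - q^4 + q^5 - q^6  (w +4, c 14, <D> = -A^-12 + A^-8 - A^-4 + 2 - A^4 + A^8)
V(D4) = q - q^2 + 2q^3 - q^4 + q^5 - q^6  [12 crossings, <D> = -A^-12 + A^-8 - A^-4 + 2 - A^4 + A^8, w = +4]
note: comparing 4 Jones polynomials yields 3 groups


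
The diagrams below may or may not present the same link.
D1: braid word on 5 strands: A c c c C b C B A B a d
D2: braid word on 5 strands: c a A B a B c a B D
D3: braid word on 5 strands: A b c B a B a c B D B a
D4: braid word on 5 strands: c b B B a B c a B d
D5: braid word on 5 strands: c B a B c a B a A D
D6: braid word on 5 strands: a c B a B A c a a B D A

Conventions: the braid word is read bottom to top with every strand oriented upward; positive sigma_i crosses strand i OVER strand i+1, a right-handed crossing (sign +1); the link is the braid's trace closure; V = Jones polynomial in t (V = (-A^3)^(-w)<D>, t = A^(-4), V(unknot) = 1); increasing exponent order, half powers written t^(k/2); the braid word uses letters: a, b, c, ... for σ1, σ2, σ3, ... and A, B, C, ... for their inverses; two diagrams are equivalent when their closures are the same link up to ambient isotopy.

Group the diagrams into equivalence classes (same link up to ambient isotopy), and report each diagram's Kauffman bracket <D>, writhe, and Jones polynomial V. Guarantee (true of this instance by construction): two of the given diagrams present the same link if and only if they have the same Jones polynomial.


classes: {D1} | {D2, D3, D4, D5, D6}
V(D1) = t^-2 - t^-1 + 1 - t + t^2  [12 crossings, <D> = A^-8 - A^-4 + 1 - A^4 + A^8, w = 0]
V(D2) = -t^-3 + 3t^-2 - 3t^-1 + 4 - 4t + 3t^2 - 2t^3 + t^4  [10 crossings, <D> = A^-16 - 2A^-12 + 3A^-8 - 4A^-4 + 4 - 3A^4 + 3A^8 - A^12, w = 0]
V(D3) = -t^-3 + 3t^-2 - 3t^-1 + 4 - 4t + 3t^2 - 2t^3 + t^4  [12 crossings, <D> = A^-16 - 2A^-12 + 3A^-8 - 4A^-4 + 4 - 3A^4 + 3A^8 - A^12, w = 0]
V(D4) = -t^-3 + 3t^-2 - 3t^-1 + 4 - 4t + 3t^2 - 2t^3 + t^4  (w +2, c 10, <D> = A^-10 - 2A^-6 + 3A^-2 - 4A^2 + 4A^6 - 3A^10 + 3A^14 - A^18)
V(D5) = -t^-3 + 3t^-2 - 3t^-1 + 4 - 4t + 3t^2 - 2t^3 + t^4  (w 0, c 10, <D> = A^-16 - 2A^-12 + 3A^-8 - 4A^-4 + 4 - 3A^4 + 3A^8 - A^12)
V(D6) = -t^-3 + 3t^-2 - 3t^-1 + 4 - 4t + 3t^2 - 2t^3 + t^4  [12 crossings, <D> = A^-16 - 2A^-12 + 3A^-8 - 4A^-4 + 4 - 3A^4 + 3A^8 - A^12, w = 0]
note: 2 values of V(t) split the 6 diagrams


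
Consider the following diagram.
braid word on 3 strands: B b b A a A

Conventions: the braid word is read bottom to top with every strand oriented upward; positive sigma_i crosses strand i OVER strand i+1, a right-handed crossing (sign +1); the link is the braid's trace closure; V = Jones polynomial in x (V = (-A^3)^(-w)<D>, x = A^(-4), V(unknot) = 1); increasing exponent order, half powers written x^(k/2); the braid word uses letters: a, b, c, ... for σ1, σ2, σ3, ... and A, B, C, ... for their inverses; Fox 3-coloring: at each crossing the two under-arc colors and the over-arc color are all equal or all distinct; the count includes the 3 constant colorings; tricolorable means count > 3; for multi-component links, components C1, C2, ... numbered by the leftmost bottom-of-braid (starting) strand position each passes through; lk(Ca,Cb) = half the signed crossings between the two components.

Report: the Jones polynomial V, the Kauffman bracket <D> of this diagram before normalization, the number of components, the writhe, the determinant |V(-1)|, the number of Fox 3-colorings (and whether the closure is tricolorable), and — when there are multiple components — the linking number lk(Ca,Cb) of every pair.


V = 1
<D> = 1 (w = 0)
1 component over 6 crossings, w = 0
3 Fox colorings among 3^6, |V(-1)| = 1: not tricolorable
why: |V(-1)| = 1: so not tricolorable, since 3 does not divide 1


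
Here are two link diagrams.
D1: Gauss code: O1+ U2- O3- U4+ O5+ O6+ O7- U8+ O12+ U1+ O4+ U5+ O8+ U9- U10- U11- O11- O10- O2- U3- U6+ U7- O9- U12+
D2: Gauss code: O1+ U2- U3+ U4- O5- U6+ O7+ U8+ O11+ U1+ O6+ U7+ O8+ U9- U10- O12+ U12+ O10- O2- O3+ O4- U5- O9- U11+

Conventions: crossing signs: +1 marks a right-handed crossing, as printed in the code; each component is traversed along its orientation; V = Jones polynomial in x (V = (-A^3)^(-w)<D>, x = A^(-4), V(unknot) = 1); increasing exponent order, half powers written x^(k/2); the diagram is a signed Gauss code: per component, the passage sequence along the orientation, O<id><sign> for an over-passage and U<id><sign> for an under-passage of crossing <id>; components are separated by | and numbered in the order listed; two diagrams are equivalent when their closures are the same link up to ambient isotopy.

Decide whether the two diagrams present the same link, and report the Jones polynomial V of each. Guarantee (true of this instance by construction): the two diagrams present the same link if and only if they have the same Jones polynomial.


equivalent: yes
D1 (bracket -A^-24 + 2A^-20 - 4A^-16 + 5A^-12 - 4A^-8 + 5A^-4 - 3 + 2A^4 - A^8; 12 crossings at w = 0): V = -x^-2 + 2x^-1 - 3 + 5x - 4x^2 + 5x^3 - 4x^4 + 2x^5 - x^6
D2 (bracket -A^-18 + 2A^-14 - 4A^-10 + 5A^-6 - 4A^-2 + 5A^2 - 3A^6 + 2A^10 - A^14; 12 crossings at w = +2): V = -x^-2 + 2x^-1 - 3 + 5x - 4x^2 + 5x^3 - 4x^4 + 2x^5 - x^6
key observation: Reidemeister moves carry D1 (12 crossings) to D2 (12)


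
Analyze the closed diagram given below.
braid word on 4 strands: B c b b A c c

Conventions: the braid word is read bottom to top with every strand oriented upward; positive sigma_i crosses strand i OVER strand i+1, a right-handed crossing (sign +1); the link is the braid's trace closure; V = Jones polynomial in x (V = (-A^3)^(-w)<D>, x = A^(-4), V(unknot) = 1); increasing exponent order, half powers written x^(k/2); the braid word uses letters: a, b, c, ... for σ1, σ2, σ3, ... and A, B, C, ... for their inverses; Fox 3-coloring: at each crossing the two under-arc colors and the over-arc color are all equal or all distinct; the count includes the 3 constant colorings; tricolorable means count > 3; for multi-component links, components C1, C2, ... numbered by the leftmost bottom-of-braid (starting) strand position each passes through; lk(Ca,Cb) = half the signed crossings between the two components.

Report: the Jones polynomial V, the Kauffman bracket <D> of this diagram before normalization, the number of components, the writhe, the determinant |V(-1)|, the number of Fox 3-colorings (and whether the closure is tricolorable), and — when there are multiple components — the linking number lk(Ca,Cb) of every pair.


V(x) = x - x^2 + 2x^3 - x^4 + x^5 - x^6
bracket: A^-15 - A^-11 + A^-7 - 2A^-3 + A - A^5, w = +3
1 component, writhe +3, over 7 crossings
det 7, colorings 3 of 3^7 — not tricolorable
observation: det 7 = |V(-1)|; not divisible by 3, so not tricolorable


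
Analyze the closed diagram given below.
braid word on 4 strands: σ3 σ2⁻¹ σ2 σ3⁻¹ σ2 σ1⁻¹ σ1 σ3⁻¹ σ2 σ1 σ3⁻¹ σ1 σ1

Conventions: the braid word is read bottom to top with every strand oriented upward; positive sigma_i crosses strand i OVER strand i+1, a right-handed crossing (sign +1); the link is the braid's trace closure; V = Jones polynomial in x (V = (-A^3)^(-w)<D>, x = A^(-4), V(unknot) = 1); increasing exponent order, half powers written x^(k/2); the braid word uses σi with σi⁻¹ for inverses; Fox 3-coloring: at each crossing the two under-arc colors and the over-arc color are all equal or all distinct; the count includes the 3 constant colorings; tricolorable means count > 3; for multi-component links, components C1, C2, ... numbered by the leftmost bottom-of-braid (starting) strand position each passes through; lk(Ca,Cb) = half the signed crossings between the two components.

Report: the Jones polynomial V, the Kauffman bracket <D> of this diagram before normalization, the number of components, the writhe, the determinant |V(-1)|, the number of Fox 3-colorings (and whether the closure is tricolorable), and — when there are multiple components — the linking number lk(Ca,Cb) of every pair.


Jones polynomial: V(x) = x^-1 - 1 + 2x - 3x^2 + 3x^3 - 2x^4 + 2x^5 - x^6
<D> = A^-15 - 2A^-11 + 2A^-7 - 3A^-3 + 3A - 2A^5 + A^9 - A^13; writhe +3
components 1, writhe +3 (13 crossings)
3-colorings: 9 of 3^13, det 15 — tricolorable
note: V spans 7 powers of x: at least 7 crossings in any diagram


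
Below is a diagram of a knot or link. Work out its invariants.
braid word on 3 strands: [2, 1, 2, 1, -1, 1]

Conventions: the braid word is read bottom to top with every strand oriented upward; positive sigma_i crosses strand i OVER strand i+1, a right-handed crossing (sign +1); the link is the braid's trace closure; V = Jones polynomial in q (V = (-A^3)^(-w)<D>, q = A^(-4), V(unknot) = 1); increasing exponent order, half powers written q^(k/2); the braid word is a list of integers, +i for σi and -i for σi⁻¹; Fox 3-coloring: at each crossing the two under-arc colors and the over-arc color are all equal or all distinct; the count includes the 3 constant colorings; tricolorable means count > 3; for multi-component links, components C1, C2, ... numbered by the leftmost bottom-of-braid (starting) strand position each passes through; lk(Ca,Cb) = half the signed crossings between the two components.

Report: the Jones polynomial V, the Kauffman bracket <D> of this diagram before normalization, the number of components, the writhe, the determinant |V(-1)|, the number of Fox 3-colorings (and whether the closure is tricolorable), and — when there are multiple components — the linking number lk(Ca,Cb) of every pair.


Jones polynomial: V(q) = q + q^3 - q^4
<D> = -A^-4 + 1 + A^8; writhe +4
components 1, writhe +4 (6 crossings)
3-colorings: 9 of 3^6, det 3 — tricolorable
note: |V(-1)| = 3: so tricolorable, since 3 divides 3


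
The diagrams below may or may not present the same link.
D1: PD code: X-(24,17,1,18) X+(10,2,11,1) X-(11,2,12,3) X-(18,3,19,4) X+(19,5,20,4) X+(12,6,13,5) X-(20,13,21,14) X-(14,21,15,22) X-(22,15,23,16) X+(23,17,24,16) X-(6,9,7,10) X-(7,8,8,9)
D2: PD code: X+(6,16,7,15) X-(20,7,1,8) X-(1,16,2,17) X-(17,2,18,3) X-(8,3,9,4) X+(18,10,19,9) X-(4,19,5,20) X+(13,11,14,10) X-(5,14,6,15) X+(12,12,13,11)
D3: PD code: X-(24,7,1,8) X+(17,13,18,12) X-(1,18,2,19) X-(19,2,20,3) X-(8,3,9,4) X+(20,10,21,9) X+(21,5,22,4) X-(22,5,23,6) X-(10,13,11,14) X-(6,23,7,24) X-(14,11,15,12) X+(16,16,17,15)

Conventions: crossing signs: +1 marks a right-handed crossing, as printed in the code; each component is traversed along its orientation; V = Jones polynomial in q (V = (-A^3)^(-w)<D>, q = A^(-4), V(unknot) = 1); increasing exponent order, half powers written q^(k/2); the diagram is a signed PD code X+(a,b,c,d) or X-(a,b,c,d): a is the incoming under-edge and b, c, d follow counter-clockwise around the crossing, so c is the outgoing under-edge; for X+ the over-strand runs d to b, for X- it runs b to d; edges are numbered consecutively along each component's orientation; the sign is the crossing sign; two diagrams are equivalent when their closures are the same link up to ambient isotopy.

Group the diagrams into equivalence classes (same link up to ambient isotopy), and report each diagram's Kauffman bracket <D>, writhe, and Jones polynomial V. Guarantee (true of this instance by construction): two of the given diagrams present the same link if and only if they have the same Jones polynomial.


classes: {D1} | {D2, D3}
V(D1) = -q^-4 + q^-3 + q^-1  [12 crossings, <D> = A^-8 + 1 - A^4, w = -4]
V(D2) = -q^-6 + q^-5 - q^-4 + 2q^-3 - q^-2 + q^-1  (w -2, c 10, <D> = A^-2 - A^2 + 2A^6 - A^10 + A^14 - A^18)
D3 (bracket A^-8 - A^-4 + 2 - A^4 + A^8 - A^12; 12 crossings at w = -4): V = -q^-6 + q^-5 - q^-4 + 2q^-3 - q^-2 + q^-1
note: 2 values of V(q) split the 3 diagrams


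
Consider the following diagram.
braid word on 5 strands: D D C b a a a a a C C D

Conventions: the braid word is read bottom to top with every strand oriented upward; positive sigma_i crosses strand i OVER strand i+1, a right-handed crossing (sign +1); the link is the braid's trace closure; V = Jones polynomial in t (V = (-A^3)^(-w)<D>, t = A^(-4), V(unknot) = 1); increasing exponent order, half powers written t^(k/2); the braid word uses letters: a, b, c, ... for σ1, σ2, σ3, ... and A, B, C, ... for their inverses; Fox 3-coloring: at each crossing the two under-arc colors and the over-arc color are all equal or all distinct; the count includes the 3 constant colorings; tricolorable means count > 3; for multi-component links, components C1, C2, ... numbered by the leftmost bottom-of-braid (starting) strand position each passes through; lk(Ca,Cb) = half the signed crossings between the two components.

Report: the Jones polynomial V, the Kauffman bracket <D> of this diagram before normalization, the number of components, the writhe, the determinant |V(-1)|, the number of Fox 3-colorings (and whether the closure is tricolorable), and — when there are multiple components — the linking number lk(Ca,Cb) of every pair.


Jones polynomial: V(t) = t^-6 - 2t^-5 + 2t^-4 - 5t^-3 + 6t^-2 - 6t^-1 + 8 - 5t + 5t^2 - 3t^3 + t^4 - t^5
<D> = -A^-20 + A^-16 - 3A^-12 + 5A^-8 - 5A^-4 + 8 - 6A^4 + 6A^8 - 5A^12 + 2A^16 - 2A^20 + A^24; writhe 0
components 1, writhe 0 (12 crossings)
3-colorings: 27 of 3^12, det 45 — tricolorable
note: V spans 11 powers of t: at least 11 crossings in any diagram


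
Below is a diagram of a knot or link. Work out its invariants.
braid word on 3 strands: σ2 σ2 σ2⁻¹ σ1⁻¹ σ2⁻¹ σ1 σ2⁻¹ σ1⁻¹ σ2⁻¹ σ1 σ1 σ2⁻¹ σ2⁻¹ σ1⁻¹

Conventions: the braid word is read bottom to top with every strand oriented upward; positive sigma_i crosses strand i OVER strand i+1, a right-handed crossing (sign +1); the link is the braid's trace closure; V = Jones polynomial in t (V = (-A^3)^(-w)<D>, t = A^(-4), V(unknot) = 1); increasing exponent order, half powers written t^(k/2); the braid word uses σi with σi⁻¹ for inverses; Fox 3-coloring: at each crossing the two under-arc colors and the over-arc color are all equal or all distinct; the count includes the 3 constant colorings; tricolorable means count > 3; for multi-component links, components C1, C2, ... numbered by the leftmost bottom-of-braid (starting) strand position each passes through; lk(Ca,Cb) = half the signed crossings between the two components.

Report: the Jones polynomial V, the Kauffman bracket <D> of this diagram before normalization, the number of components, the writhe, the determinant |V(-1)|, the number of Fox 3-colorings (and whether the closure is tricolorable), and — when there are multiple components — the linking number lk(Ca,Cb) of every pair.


V(t) = t^-7 - 2t^-6 + 2t^-5 - 3t^-4 + 3t^-3 - 2t^-2 + 2t^-1
bracket: 2A^-8 - 2A^-4 + 3 - 3A^4 + 2A^8 - 2A^12 + A^16, w = -4
1 component, writhe -4, over 14 crossings
det 15, colorings 9 of 3^14 — tricolorable
observation: free reduction leaves σ2 σ1⁻¹ σ2⁻¹ σ1 σ2⁻¹ σ1⁻¹ σ2⁻¹ σ1 σ1 σ2⁻¹ σ2⁻¹ σ1⁻¹ of the original 14 letters


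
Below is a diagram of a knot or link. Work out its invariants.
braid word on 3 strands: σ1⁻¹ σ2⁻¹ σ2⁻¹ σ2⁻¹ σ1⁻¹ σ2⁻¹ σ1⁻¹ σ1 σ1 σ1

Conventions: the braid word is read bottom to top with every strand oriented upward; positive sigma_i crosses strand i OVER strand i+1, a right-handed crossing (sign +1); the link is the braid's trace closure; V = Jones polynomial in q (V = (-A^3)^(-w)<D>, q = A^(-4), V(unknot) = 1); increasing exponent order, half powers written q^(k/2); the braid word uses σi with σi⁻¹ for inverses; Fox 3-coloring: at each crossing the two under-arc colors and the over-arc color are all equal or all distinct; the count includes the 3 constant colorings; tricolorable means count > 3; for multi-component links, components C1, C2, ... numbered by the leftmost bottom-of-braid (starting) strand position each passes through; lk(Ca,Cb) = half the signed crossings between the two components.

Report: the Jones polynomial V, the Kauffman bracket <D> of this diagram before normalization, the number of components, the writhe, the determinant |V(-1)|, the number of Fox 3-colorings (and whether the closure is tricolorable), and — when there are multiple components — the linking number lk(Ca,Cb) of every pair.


V = -q^-4 + q^-3 + q^-1
<D> = A^-8 + 1 - A^4 (w = -4)
1 component over 10 crossings, w = -4
9 Fox colorings among 3^10, |V(-1)| = 3: tricolorable
why: V spans 3 powers of q: at least 3 crossings in any diagram


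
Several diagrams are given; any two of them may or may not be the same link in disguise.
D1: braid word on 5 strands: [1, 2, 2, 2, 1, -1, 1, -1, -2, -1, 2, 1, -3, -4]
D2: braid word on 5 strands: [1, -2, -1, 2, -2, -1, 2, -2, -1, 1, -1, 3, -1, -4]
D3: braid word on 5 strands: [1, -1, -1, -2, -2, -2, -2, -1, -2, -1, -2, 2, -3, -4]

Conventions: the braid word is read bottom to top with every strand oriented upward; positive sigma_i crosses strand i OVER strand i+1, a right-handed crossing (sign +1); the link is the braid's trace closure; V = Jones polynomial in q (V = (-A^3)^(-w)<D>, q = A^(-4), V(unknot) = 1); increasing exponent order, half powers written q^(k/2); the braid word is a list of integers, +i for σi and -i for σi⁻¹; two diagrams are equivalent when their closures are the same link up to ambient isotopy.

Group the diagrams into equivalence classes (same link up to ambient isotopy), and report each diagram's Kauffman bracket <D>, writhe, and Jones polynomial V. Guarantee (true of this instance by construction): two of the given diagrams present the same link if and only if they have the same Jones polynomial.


grouping into links: {D1} | {D2} | {D3}
V(D1) = q - q^2 + 2q^3 - q^4 + q^5 - q^6  (w +2, c 14, <D> = -A^-18 + A^-14 - A^-10 + 2A^-6 - A^-2 + A^2)
D2 (bracket A^-8 + 1 - A^4; 14 crossings at w = -4): V = -q^-4 + q^-3 + q^-1
D3 (bracket A^-18 + A^-10 - A^-6 + A^-2 - A^2 + A^6 - A^10; 14 crossings at w = -10): V = -q^-10 + q^-9 - q^-8 + q^-7 - q^-6 + q^-5 + q^-3
why: 3 classes among 3 diagrams; unequal V(q) rules out equality


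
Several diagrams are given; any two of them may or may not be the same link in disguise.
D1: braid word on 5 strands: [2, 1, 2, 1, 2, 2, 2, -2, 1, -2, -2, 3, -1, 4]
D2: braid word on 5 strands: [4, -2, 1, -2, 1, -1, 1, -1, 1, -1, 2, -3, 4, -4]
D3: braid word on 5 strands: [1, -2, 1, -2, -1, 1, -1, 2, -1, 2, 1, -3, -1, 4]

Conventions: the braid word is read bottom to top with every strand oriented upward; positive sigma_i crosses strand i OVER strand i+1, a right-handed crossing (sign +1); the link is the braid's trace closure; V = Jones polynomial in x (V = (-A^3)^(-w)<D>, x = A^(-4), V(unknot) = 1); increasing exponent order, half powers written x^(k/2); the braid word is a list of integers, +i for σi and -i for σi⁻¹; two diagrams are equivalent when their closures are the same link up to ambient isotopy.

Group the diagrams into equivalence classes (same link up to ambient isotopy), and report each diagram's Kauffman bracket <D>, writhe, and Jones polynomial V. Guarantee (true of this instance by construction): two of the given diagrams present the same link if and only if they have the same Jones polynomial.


equivalence classes: {D1} | {D2} | {D3}
D1 (bracket -A^-6 + A^-2 - A^2 + 2A^6 - A^10 + A^14; 14 crossings at w = +6): V = x - x^2 + 2x^3 - x^4 + x^5 - x^6
V(D2) = 1  (w 0, c 14, <D> = 1)
D3 (bracket -A^-12 + A^-8 - A^-4 + 3 - A^4 + A^8 - A^12; 14 crossings at w = 0): V = -x^-3 + x^-2 - x^-1 + 3 - x + x^2 - x^3
key observation: 3 values of V(x) split the 3 diagrams


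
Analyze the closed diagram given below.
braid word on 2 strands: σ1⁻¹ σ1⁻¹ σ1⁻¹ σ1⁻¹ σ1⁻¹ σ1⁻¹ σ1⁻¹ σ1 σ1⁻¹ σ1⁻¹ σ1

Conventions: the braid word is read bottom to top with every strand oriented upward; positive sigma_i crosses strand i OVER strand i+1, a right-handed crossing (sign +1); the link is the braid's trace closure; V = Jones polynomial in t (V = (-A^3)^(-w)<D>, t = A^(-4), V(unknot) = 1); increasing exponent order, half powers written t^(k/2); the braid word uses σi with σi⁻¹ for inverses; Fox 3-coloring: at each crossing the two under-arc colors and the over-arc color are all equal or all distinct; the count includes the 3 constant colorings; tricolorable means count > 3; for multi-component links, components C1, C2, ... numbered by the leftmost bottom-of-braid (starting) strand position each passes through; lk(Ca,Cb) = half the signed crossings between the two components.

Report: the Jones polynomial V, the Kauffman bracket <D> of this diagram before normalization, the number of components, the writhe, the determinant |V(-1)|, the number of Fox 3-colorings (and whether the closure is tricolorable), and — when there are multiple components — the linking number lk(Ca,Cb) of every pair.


Jones polynomial: V(t) = -t^-10 + t^-9 - t^-8 + t^-7 - t^-6 + t^-5 + t^-3
<D> = -A^-9 - A^-1 + A^3 - A^7 + A^11 - A^15 + A^19; writhe -7
components 1, writhe -7 (11 crossings)
3-colorings: 3 of 3^11, det 7 — not tricolorable
note: w = -7 (over 11 crossings) is diagram-only; (-A^3)^(7) removes it from V


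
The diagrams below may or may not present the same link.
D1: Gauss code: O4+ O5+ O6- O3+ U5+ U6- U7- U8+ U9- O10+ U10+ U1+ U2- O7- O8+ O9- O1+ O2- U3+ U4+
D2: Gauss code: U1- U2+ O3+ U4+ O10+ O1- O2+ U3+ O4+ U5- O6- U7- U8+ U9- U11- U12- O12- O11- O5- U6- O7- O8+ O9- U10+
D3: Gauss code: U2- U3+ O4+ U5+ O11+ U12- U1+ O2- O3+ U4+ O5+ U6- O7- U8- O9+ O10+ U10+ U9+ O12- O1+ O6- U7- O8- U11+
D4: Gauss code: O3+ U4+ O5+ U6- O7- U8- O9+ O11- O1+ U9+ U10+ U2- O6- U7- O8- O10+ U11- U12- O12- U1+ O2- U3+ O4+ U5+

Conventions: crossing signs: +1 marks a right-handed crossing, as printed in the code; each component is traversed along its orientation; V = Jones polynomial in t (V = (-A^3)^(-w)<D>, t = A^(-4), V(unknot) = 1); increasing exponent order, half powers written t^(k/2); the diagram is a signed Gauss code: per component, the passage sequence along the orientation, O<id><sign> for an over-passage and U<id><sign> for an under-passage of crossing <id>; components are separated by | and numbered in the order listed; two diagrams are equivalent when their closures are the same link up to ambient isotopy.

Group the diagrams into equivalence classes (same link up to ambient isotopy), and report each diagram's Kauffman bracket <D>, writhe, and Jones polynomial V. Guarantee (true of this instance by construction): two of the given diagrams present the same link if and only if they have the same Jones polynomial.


grouping into links: {D1} | {D2, D3, D4}
V(D1) = 1  (w +2, c 10, <D> = A^6)
D2 (bracket -A^-18 + A^-14 - A^-10 + 3A^-6 - A^-2 + A^2 - A^6; 12 crossings at w = -2): V = -t^-3 + t^-2 - t^-1 + 3 - t + t^2 - t^3
D3 (bracket -A^-6 + A^-2 - A^2 + 3A^6 - A^10 + A^14 - A^18; 12 crossings at w = +2): V = -t^-3 + t^-2 - t^-1 + 3 - t + t^2 - t^3
D4 (bracket -A^-12 + A^-8 - A^-4 + 3 - A^4 + A^8 - A^12; 12 crossings at w = 0): V = -t^-3 + t^-2 - t^-1 + 3 - t + t^2 - t^3
key observation: V(t) takes 2 values over 4 diagrams, fixing the grouping


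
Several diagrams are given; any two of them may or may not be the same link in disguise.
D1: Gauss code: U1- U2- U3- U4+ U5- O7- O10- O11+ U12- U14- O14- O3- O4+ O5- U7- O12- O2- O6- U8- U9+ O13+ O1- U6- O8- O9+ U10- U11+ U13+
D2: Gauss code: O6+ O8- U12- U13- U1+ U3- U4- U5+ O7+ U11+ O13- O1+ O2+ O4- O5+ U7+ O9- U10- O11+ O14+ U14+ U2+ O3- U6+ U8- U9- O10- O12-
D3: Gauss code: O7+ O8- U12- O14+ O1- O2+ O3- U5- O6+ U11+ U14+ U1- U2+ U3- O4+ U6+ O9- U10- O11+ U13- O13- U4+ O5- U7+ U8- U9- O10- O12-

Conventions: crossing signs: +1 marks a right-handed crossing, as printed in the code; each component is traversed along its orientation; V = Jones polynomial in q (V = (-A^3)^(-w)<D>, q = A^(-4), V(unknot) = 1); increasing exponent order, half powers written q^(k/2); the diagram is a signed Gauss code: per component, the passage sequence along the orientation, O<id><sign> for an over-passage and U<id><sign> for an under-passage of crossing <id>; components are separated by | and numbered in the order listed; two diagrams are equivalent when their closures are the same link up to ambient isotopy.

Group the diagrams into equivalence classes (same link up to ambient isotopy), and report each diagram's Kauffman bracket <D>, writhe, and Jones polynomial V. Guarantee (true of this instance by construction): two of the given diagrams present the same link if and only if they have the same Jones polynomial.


grouping into links: {D1} | {D2, D3}
V(D1) = -q^-4 + q^-3 + q^-1  (w -6, c 14, <D> = A^-14 + A^-6 - A^-2)
D2 (bracket -A^-12 + 2A^-8 - 2A^-4 + 3 - 2A^4 + 2A^8 - A^12; 14 crossings at w = 0): V = -q^-3 + 2q^-2 - 2q^-1 + 3 - 2q + 2q^2 - q^3
D3 (bracket -A^-18 + 2A^-14 - 2A^-10 + 3A^-6 - 2A^-2 + 2A^2 - A^6; 14 crossings at w = -2): V = -q^-3 + 2q^-2 - 2q^-1 + 3 - 2q + 2q^2 - q^3
why: 2 classes among 3 diagrams; unequal V(q) rules out equality
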